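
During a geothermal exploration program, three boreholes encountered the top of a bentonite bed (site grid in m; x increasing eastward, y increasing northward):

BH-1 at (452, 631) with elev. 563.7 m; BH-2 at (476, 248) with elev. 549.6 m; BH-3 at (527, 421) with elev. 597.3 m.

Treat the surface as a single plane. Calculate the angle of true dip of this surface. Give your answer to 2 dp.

Let the plane be z = a·x + b·y + c.
BH-2−BH-1: 24a − 383b = −14.1;  BH-3−BH-1: 75a − 210b = 33.6.
Solving gives a = 0.66835, b = 0.07870.
Gradient magnitude |∇z| = √(a² + b²) = √(0.44669 + 0.00619) = 0.67296.
True dip = arctan(0.67296) = 33.94°, dipping toward W (azimuth ≈ 263°).

33.94°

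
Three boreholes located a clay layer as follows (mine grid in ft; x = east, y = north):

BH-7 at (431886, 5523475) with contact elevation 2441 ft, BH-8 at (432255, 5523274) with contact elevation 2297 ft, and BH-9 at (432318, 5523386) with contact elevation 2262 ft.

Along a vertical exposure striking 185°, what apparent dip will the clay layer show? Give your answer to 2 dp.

6.18°

Two edge vectors: BH-7→BH-8 = (369, -201, -144), BH-7→BH-9 = (432, -89, -179).
Normal n = (BH-7→BH-8) × (BH-7→BH-9) = (23163, 3843, 53991).
So ∂z/∂x = −n_x/n_z = −0.42902 and ∂z/∂y = −n_y/n_z = −0.07118.
Unit vector along 185° is (sin 185°, cos 185°) = (-0.0872, -0.9962).
Slope in that direction = a·(-0.0872) + b·(-0.9962) = 0.10830.
Apparent dip = arctan|0.10830| = 6.18° (true dip is 23.5°, so apparent ≤ true as expected).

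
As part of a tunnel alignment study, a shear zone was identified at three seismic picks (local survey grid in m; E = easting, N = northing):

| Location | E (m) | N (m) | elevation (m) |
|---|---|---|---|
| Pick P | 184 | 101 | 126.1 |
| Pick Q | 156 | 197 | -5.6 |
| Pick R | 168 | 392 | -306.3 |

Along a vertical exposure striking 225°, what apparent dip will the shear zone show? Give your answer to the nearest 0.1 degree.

Two edge vectors: Pick P→Pick Q = (-28, 96, -131.7), Pick P→Pick R = (-16, 291, -432.4).
Normal n = (Pick P→Pick Q) × (Pick P→Pick R) = (-3185.7, -10000, -6612).
So ∂z/∂E = −n_x/n_z = −0.48181 and ∂z/∂N = −n_y/n_z = −1.51240.
Unit vector along 225° is (sin 225°, cos 225°) = (-0.7071, -0.7071).
Slope in that direction = a·(-0.7071) + b·(-0.7071) = 1.41012.
Apparent dip = arctan|1.41012| = 54.7° (true dip is 57.8°, so apparent ≤ true as expected).

54.7°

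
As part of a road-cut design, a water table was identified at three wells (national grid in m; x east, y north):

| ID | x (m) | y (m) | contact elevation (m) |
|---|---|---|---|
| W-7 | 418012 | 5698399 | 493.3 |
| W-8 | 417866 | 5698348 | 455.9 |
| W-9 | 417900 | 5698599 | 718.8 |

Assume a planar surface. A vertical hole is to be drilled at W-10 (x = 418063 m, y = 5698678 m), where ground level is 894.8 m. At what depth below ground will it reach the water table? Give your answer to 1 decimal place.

110.8 m

Two edge vectors: W-7→W-8 = (-146, -51, -37.4), W-7→W-9 = (-112, 200, 225.5).
Normal n = (W-7→W-8) × (W-7→W-9) = (-4020.5, 37111.8, -34912).
So ∂z/∂x = −n_x/n_z = −0.115160976 and ∂z/∂y = −n_y/n_z = 1.063009853.
Intercept c from W-7: 493.3 + 48138.67 − 6057454.29 = −6008822.32.
At (418063, 5698678): z_contact = −48144.54 + 6057750.87 − 6008822.32 = 784.01 m.
Depth below ground = 894.8 − 784.01 = 110.8 m.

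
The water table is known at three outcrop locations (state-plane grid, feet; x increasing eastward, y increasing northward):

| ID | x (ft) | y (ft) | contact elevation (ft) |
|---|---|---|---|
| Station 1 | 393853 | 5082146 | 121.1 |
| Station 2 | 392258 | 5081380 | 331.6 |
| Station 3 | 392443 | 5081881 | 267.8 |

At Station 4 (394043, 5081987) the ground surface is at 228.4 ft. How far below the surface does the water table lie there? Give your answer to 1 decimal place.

Two edge vectors: Station 1→Station 2 = (-1595, -766, 210.5), Station 1→Station 3 = (-1410, -265, 146.7).
Normal n = (Station 1→Station 2) × (Station 1→Station 3) = (-56589.7, -62818.5, -657385).
So ∂z/∂x = −n_x/n_z = −0.086083041 and ∂z/∂y = −n_y/n_z = −0.095558158.
Intercept c from Station 1: 121.1 + 33904.06 + 485640.51 = 519665.68.
At (394043, 5081987): z_contact = −33920.42 − 485625.32 + 519665.68 = 119.94 ft.
Depth below ground = 228.4 − 119.94 = 108.5 ft.

108.5 ft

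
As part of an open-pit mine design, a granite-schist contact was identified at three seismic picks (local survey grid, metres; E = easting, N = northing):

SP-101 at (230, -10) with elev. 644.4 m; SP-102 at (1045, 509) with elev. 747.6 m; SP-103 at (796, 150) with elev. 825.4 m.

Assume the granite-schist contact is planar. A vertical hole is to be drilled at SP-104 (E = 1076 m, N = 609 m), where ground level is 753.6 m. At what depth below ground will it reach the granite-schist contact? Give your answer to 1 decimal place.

Two edge vectors: SP-101→SP-102 = (815, 519, 103.2), SP-101→SP-103 = (566, 160, 181).
Normal n = (SP-101→SP-102) × (SP-101→SP-103) = (77427, -89103.8, -163354).
So ∂z/∂E = −n_x/n_z = 0.473983 and ∂z/∂N = −n_y/n_z = −0.545464.
Intercept c from SP-101: 644.4 − 109.02 − 5.45 = 529.93.
At (1076, 609): z_contact = 510.01 − 332.19 + 529.93 = 707.75 m.
Depth below ground = 753.6 − 707.75 = 45.9 m.

45.9 m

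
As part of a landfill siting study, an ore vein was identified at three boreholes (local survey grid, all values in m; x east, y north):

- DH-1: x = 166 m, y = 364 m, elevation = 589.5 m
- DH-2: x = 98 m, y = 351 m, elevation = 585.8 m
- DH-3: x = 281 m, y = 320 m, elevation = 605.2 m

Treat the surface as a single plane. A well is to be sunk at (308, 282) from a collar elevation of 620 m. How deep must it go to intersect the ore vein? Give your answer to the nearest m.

Two edge vectors: DH-1→DH-2 = (-68, -13, -3.7), DH-1→DH-3 = (115, -44, 15.7).
Normal n = (DH-1→DH-2) × (DH-1→DH-3) = (-366.9, 642.1, 4487).
So ∂z/∂x = −n_x/n_z = 0.08177 and ∂z/∂y = −n_y/n_z = −0.14310.
Intercept c from DH-1: 589.5 − 13.57 + 52.09 = 628.02.
At (308, 282): z_contact = 25.2 − 40.4 + 628.02 = 612.8 m.
Depth below ground = 620 − 612.8 = 7 m.

7 m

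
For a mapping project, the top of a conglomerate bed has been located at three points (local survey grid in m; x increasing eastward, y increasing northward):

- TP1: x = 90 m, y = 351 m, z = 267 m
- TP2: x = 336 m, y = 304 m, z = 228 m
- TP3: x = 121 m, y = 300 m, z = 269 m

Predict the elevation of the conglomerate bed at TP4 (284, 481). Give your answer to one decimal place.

Let the plane be z = a·x + b·y + c.
TP2−TP1: 246a − 47b = −39;  TP3−TP1: 31a − 51b = 2.
Solving gives a = −0.18784, b = −0.15340.
Then c = 267 − a·90 − b·351 = 337.75.
At (284, 481): z = −53.3 − 73.8 + 337.75 = 210.6 m.

210.6 m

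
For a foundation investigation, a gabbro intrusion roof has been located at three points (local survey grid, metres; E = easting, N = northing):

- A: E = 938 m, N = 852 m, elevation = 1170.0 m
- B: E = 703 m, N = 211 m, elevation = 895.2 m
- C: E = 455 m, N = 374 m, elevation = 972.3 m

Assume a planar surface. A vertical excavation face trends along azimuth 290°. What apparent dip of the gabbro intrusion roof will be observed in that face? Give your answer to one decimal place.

9.7°

Two edge vectors: A→B = (-235, -641, -274.8), A→C = (-483, -478, -197.7).
Normal n = (A→B) × (A→C) = (-4628.7, 86268.9, -197273).
So ∂z/∂E = −n_x/n_z = −0.02346 and ∂z/∂N = −n_y/n_z = 0.43731.
Unit vector along 290° is (sin 290°, cos 290°) = (-0.9397, 0.3420).
Slope in that direction = a·(-0.9397) + b·(0.3420) = 0.17162.
Apparent dip = arctan|0.17162| = 9.7° (true dip is 23.7°, so apparent ≤ true as expected).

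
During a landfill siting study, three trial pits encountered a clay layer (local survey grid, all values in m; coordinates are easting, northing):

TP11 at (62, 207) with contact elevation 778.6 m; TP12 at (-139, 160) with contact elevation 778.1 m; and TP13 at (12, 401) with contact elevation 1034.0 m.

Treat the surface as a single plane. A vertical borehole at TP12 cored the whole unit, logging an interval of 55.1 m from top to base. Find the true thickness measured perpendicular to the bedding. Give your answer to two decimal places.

34.00 m

Let the plane be z = a·easting + b·northing + c.
TP12−TP11: −201a − 47b = −0.5;  TP13−TP11: −50a + 194b = 255.4.
Solving gives a = −0.28799, b = 1.24227.
|∇z| = √(a²+b²) = 1.27522, so dip δ = arctan(1.27522) = 51.90°.
True thickness = vertical thickness × cos δ = 55.1 × cos 51.90° = 34.00 m.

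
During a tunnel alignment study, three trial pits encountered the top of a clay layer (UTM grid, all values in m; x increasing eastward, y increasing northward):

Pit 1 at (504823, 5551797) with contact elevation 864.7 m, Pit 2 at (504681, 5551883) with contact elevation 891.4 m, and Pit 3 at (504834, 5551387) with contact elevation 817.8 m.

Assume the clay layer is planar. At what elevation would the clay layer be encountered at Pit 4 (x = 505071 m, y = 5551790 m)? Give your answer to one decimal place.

834.0 m

Let the plane be z = a·x + b·y + c.
Pit 2−Pit 1: −142a + 86b = 26.7;  Pit 3−Pit 1: 11a − 410b = −46.9.
Solving gives a = −0.120710968, b = 0.111151657.
Then c = 864.7 − a·504823 − b·5551797 = −555289.06.
At (505071, 5551790): z = −60967.6 + 617090.7 − 555289.06 = 834.0 m.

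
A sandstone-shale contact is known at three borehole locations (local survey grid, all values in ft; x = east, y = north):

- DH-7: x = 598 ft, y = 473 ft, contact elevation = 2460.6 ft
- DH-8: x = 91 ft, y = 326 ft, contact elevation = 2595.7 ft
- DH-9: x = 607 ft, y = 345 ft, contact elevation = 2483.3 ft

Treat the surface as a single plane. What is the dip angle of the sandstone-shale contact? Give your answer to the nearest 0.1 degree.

Let the plane be z = a·x + b·y + c.
DH-8−DH-7: −507a − 147b = 135.1;  DH-9−DH-7: 9a − 128b = 22.7.
Solving gives a = −0.21075, b = −0.19216.
Gradient magnitude |∇z| = √(a² + b²) = √(0.04442 + 0.03693) = 0.28521.
True dip = arctan(0.28521) = 15.9°, dipping toward NE (azimuth ≈ 048°).

15.9°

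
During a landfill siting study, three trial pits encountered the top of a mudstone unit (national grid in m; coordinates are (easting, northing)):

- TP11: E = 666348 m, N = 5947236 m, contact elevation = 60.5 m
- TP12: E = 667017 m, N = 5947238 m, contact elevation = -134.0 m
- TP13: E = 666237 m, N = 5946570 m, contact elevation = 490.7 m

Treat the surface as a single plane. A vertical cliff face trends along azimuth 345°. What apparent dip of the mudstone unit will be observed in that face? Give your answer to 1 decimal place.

26.7°

Two edge vectors: TP11→TP12 = (669, 2, -194.5), TP11→TP13 = (-111, -666, 430.2).
Normal n = (TP11→TP12) × (TP11→TP13) = (-128676.6, -266214.3, -445332).
So ∂z/∂E = −n_x/n_z = −0.28895 and ∂z/∂N = −n_y/n_z = −0.59779.
Unit vector along 345° is (sin 345°, cos 345°) = (-0.2588, 0.9659).
Slope in that direction = a·(-0.2588) + b·(0.9659) = −0.50263.
Apparent dip = arctan|0.50263| = 26.7° (true dip is 33.6°, so apparent ≤ true as expected).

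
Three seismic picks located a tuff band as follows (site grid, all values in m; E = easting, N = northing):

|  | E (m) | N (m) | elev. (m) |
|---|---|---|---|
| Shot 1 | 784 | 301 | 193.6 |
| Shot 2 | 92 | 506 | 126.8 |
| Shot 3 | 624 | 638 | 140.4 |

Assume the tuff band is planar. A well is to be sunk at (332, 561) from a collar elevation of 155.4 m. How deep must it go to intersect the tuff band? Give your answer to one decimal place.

Two edge vectors: Shot 1→Shot 2 = (-692, 205, -66.8), Shot 1→Shot 3 = (-160, 337, -53.2).
Normal n = (Shot 1→Shot 2) × (Shot 1→Shot 3) = (11605.6, -26126.4, -200404).
So ∂z/∂E = −n_x/n_z = 0.05791 and ∂z/∂N = −n_y/n_z = −0.13037.
Intercept c from Shot 1: 193.6 − 45.40 + 39.24 = 187.44.
At (332, 561): z_contact = 19.23 − 73.14 + 187.44 = 133.53 m.
Depth below ground = 155.4 − 133.53 = 21.9 m.

21.9 m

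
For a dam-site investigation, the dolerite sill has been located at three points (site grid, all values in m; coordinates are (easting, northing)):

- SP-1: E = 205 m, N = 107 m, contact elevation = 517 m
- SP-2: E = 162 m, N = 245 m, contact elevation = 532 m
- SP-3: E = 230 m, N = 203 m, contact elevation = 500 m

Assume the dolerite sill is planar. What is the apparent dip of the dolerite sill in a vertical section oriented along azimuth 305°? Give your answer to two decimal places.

20.92°

Two edge vectors: SP-1→SP-2 = (-43, 138, 15), SP-1→SP-3 = (25, 96, -17).
Normal n = (SP-1→SP-2) × (SP-1→SP-3) = (-3786, -356, -7578).
So ∂z/∂E = −n_x/n_z = −0.49960 and ∂z/∂N = −n_y/n_z = −0.04698.
Unit vector along 305° is (sin 305°, cos 305°) = (-0.8192, 0.5736).
Slope in that direction = a·(-0.8192) + b·(0.5736) = 0.38231.
Apparent dip = arctan|0.38231| = 20.92° (true dip is 26.6°, so apparent ≤ true as expected).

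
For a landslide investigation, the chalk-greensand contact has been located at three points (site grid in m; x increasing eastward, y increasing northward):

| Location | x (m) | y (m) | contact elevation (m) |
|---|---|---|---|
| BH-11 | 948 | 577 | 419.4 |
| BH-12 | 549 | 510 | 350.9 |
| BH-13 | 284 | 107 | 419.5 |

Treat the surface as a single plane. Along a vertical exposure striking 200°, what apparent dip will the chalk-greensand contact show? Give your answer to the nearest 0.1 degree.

12.5°

Let the plane be z = a·x + b·y + c.
BH-12−BH-11: −399a − 67b = −68.5;  BH-13−BH-11: −664a − 470b = 0.1.
Solving gives a = 0.22512, b = −0.31826.
Unit vector along 200° is (sin 200°, cos 200°) = (-0.3420, -0.9397).
Slope in that direction = a·(-0.3420) + b·(-0.9397) = 0.22207.
Apparent dip = arctan|0.22207| = 12.5° (true dip is 21.3°, so apparent ≤ true as expected).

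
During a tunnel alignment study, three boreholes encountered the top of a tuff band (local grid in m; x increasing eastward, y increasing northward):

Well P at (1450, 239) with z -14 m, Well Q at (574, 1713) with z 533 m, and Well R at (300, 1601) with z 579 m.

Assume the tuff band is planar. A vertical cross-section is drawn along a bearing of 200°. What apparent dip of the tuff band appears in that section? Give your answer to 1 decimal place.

Two edge vectors: Well P→Well Q = (-876, 1474, 547), Well P→Well R = (-1150, 1362, 593).
Normal n = (Well P→Well Q) × (Well P→Well R) = (129068, -109582, 501988).
So ∂z/∂x = −n_x/n_z = −0.25711 and ∂z/∂y = −n_y/n_z = 0.21830.
Unit vector along 200° is (sin 200°, cos 200°) = (-0.3420, -0.9397).
Slope in that direction = a·(-0.3420) + b·(-0.9397) = −0.11719.
Apparent dip = arctan|0.11719| = 6.7° (true dip is 18.6°, so apparent ≤ true as expected).

6.7°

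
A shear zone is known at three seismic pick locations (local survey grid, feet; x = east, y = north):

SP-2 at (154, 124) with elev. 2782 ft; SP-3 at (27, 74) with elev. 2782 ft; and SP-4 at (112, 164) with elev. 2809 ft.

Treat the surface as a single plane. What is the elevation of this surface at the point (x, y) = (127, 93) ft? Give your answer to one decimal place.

Let the plane be z = a·x + b·y + c.
SP-3−SP-2: −127a − 50b = 0;  SP-4−SP-2: −42a + 40b = 27.
Solving gives a = −0.18802, b = 0.47758.
Then c = 2782 − a·154 − b·124 = 2751.74.
At (127, 93): z = −23.9 + 44.4 + 2751.74 = 2772.3 ft.

2772.3 ft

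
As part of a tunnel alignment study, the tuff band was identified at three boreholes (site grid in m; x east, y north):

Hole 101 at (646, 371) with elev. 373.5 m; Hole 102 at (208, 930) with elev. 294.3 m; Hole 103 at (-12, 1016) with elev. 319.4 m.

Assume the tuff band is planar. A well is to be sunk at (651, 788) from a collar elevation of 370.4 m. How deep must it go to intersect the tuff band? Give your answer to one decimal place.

Let the plane be z = a·x + b·y + c.
Hole 102−Hole 101: −438a + 559b = −79.2;  Hole 103−Hole 101: −658a + 645b = −54.1.
Solving gives a = −0.244304, b = −0.333104.
Then c = 373.5 − a·646 − b·371 = 654.90.
At (651, 788): z_contact = −159.04 − 262.49 + 654.90 = 233.37 m.
Depth below ground = 370.4 − 233.37 = 137.0 m.

137.0 m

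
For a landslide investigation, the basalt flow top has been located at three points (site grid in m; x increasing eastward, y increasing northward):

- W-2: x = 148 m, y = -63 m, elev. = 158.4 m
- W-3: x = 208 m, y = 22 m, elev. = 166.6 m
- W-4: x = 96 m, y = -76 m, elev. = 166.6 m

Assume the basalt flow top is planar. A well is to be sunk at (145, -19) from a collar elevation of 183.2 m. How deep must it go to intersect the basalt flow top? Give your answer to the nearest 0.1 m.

13.0 m

Let the plane be z = a·x + b·y + c.
W-3−W-2: 60a + 85b = 8.2;  W-4−W-2: −52a − 13b = 8.2.
Solving gives a = −0.22077, b = 0.25231.
Then c = 158.4 − a·148 − b·-63 = 206.97.
At (145, -19): z_contact = −32.01 − 4.79 + 206.97 = 170.16 m.
Depth below ground = 183.2 − 170.16 = 13.0 m.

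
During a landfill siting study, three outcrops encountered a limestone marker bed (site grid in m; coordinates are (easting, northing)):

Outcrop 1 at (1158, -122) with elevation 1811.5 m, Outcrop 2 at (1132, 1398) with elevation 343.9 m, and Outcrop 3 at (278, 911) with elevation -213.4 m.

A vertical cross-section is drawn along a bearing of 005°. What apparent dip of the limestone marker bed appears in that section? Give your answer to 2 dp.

39.95°

Let the plane be z = a·E + b·N + c.
Outcrop 2−Outcrop 1: −26a + 1520b = −1467.6;  Outcrop 3−Outcrop 1: −880a + 1033b = −2024.9.
Solving gives a = 1.19155, b = −0.94514.
Unit vector along 005° is (sin 5°, cos 5°) = (0.0872, 0.9962).
Slope in that direction = a·(0.0872) + b·(0.9962) = −0.83770.
Apparent dip = arctan|0.83770| = 39.95° (true dip is 56.7°, so apparent ≤ true as expected).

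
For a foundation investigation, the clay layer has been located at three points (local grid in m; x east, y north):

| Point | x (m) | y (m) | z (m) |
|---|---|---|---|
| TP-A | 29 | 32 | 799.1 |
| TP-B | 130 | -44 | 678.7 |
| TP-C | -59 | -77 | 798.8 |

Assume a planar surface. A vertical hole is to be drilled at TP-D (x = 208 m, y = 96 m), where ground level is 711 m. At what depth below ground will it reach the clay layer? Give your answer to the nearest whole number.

6 m

Two edge vectors: TP-A→TP-B = (101, -76, -120.4), TP-A→TP-C = (-88, -109, -0.3).
Normal n = (TP-A→TP-B) × (TP-A→TP-C) = (-13100.8, 10625.5, -17697).
So ∂z/∂x = −n_x/n_z = −0.74028 and ∂z/∂y = −n_y/n_z = 0.60041.
Intercept c from TP-A: 799.1 + 21.47 − 19.21 = 801.36.
At (208, 96): z_contact = −154.0 + 57.6 + 801.36 = 705.0 m.
Depth below ground = 711 − 705.0 = 6 m.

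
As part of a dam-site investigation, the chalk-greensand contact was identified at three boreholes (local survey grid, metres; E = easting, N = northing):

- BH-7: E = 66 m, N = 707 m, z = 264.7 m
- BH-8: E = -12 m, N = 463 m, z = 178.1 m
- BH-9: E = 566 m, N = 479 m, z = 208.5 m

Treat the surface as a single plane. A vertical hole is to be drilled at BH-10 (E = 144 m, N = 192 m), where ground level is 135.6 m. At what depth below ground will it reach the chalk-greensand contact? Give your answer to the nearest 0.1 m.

Let the plane be z = a·E + b·N + c.
BH-8−BH-7: −78a − 244b = −86.6;  BH-9−BH-7: 500a − 228b = −56.2.
Solving gives a = 0.04315, b = 0.34112.
Then c = 264.7 − a·66 − b·707 = 20.68.
At (144, 192): z_contact = 6.21 + 65.50 + 20.68 = 92.39 m.
Depth below ground = 135.6 − 92.39 = 43.2 m.

43.2 m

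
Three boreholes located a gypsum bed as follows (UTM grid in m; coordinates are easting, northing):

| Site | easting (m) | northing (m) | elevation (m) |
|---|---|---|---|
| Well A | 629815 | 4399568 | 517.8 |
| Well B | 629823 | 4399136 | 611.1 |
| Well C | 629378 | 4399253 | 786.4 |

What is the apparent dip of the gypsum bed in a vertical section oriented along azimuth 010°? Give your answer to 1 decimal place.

Let the plane be z = a·easting + b·northing + c.
Well B−Well A: 8a − 432b = 93.3;  Well C−Well A: −437a − 315b = 268.6.
Solving gives a = −0.45292, b = −0.22436.
Unit vector along 010° is (sin 10°, cos 10°) = (0.1736, 0.9848).
Slope in that direction = a·(0.1736) + b·(0.9848) = −0.29960.
Apparent dip = arctan|0.29960| = 16.7° (true dip is 26.8°, so apparent ≤ true as expected).

16.7°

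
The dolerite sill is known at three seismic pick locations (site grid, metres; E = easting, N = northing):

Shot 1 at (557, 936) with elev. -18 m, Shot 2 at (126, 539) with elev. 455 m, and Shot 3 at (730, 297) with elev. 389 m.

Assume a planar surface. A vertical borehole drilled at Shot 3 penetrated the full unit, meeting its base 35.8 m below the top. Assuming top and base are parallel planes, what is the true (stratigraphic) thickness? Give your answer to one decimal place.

27.2 m

Let the plane be z = a·E + b·N + c.
Shot 2−Shot 1: −431a − 397b = 473;  Shot 3−Shot 1: 173a − 639b = 407.
Solving gives a = −0.40881, b = −0.74761.
|∇z| = √(a²+b²) = 0.85209, so dip δ = arctan(0.85209) = 40.43°.
True thickness = vertical thickness × cos δ = 35.8 × cos 40.43° = 27.2 m.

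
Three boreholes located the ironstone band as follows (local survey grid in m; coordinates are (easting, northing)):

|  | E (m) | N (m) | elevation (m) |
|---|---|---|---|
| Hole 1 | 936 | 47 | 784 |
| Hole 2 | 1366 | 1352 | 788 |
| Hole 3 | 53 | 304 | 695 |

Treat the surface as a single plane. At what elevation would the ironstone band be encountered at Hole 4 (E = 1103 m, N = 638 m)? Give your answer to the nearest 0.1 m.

783.2 m

Two edge vectors: Hole 1→Hole 2 = (430, 1305, 4), Hole 1→Hole 3 = (-883, 257, -89).
Normal n = (Hole 1→Hole 2) × (Hole 1→Hole 3) = (-117173, 34738, 1262825).
So ∂z/∂E = −n_x/n_z = 0.092786 and ∂z/∂N = −n_y/n_z = −0.027508.
Intercept c from Hole 1: 784 − 86.85 + 1.29 = 698.44.
At (1103, 638): z = 102.3 − 17.6 + 698.44 = 783.2 m.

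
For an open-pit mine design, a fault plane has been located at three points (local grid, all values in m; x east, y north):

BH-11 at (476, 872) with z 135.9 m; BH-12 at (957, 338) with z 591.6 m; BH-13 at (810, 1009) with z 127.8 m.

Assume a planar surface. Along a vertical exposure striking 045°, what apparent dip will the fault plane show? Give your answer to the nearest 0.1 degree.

Let the plane be z = a·x + b·y + c.
BH-12−BH-11: 481a − 534b = 455.7;  BH-13−BH-11: 334a + 137b = −8.1.
Solving gives a = 0.23789, b = −0.63909.
Unit vector along 045° is (sin 45°, cos 45°) = (0.7071, 0.7071).
Slope in that direction = a·(0.7071) + b·(0.7071) = −0.28369.
Apparent dip = arctan|0.28369| = 15.8° (true dip is 34.3°, so apparent ≤ true as expected).

15.8°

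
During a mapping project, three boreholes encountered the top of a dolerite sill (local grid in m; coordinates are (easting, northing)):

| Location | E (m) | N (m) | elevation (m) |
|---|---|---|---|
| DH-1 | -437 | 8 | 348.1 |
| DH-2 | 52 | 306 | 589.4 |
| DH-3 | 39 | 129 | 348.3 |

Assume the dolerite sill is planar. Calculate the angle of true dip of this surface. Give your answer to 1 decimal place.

55.1°

Let the plane be z = a·E + b·N + c.
DH-2−DH-1: 489a + 298b = 241.3;  DH-3−DH-1: 476a + 121b = 0.2.
Solving gives a = −0.35242, b = 1.38803.
Gradient magnitude |∇z| = √(a² + b²) = √(0.12420 + 1.92663) = 1.43207.
True dip = arctan(1.43207) = 55.1°, dipping toward SSE (azimuth ≈ 166°).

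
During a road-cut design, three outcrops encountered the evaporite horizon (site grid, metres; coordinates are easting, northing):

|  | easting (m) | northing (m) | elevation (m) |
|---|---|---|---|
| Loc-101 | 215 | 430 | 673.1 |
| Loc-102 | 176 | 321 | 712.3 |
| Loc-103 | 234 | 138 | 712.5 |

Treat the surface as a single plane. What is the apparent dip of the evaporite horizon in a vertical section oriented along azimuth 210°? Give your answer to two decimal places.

Two edge vectors: Loc-101→Loc-102 = (-39, -109, 39.2), Loc-101→Loc-103 = (19, -292, 39.4).
Normal n = (Loc-101→Loc-102) × (Loc-101→Loc-103) = (7151.8, 2281.4, 13459).
So ∂z/∂easting = −n_x/n_z = −0.53138 and ∂z/∂northing = −n_y/n_z = −0.16951.
Unit vector along 210° is (sin 210°, cos 210°) = (-0.5000, -0.8660).
Slope in that direction = a·(-0.5000) + b·(-0.8660) = 0.41249.
Apparent dip = arctan|0.41249| = 22.42° (true dip is 29.2°, so apparent ≤ true as expected).

22.42°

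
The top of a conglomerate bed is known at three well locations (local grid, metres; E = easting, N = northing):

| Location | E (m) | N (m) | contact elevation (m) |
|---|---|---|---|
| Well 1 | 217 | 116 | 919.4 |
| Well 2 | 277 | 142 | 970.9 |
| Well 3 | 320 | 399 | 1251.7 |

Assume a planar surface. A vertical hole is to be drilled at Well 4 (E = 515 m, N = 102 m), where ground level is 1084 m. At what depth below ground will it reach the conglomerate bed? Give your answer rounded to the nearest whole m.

Two edge vectors: Well 1→Well 2 = (60, 26, 51.5), Well 1→Well 3 = (103, 283, 332.3).
Normal n = (Well 1→Well 2) × (Well 1→Well 3) = (-5934.7, -14633.5, 14302).
So ∂z/∂E = −n_x/n_z = 0.41496 and ∂z/∂N = −n_y/n_z = 1.02318.
Intercept c from Well 1: 919.4 − 90.05 − 118.69 = 710.67.
At (515, 102): z_contact = 213.7 + 104.4 + 710.67 = 1028.7 m.
Depth below ground = 1084 − 1028.7 = 55 m.

55 m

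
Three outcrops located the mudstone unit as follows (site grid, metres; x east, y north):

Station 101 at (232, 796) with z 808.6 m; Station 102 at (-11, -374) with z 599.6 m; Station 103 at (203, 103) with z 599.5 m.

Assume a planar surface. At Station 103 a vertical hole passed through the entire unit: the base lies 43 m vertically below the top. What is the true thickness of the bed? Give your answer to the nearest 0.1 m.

Two edge vectors: Station 101→Station 102 = (-243, -1170, -209), Station 101→Station 103 = (-29, -693, -209.1).
Normal n = (Station 101→Station 102) × (Station 101→Station 103) = (99810, -44750.3, 134469).
So ∂z/∂x = −n_x/n_z = −0.74225 and ∂z/∂y = −n_y/n_z = 0.33279.
|∇z| = √(a²+b²) = 0.81344, so dip δ = arctan(0.81344) = 39.13°.
True thickness = vertical thickness × cos δ = 43 × cos 39.13° = 33.4 m.

33.4 m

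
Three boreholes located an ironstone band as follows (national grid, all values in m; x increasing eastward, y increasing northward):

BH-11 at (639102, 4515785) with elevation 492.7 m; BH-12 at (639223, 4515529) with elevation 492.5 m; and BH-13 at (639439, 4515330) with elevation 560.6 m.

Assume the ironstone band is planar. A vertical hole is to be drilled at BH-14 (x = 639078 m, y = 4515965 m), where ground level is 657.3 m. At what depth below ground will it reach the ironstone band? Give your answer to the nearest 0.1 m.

130.3 m

Two edge vectors: BH-11→BH-12 = (121, -256, -0.2), BH-11→BH-13 = (337, -455, 67.9).
Normal n = (BH-11→BH-12) × (BH-11→BH-13) = (-17473.4, -8283.3, 31217).
So ∂z/∂x = −n_x/n_z = 0.559739885 and ∂z/∂y = −n_y/n_z = 0.265345805.
Intercept c from BH-11: 492.7 − 357730.88 − 1198244.61 = −1555482.79.
At (639078, 4515965): z_contact = 357717.45 + 1198292.37 − 1555482.79 = 527.03 m.
Depth below ground = 657.3 − 527.03 = 130.3 m.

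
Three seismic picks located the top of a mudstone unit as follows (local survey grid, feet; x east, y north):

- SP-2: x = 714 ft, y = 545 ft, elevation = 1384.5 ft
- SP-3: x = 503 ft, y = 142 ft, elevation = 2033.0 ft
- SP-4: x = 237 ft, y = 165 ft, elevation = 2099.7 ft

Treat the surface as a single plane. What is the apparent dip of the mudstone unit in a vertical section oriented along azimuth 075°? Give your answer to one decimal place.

Let the plane be z = a·x + b·y + c.
SP-3−SP-2: −211a − 403b = 648.5;  SP-4−SP-2: −477a − 380b = 715.2.
Solving gives a = −0.37301, b = −1.41389.
Unit vector along 075° is (sin 75°, cos 75°) = (0.9659, 0.2588).
Slope in that direction = a·(0.9659) + b·(0.2588) = −0.72624.
Apparent dip = arctan|0.72624| = 36.0° (true dip is 55.6°, so apparent ≤ true as expected).

36.0°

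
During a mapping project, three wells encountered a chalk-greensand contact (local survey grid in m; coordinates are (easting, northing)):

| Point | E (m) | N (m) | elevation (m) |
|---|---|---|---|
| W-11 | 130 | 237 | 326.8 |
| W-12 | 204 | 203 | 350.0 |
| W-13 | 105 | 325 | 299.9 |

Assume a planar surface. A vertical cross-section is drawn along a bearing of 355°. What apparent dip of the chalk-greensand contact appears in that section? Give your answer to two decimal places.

14.87°

Two edge vectors: W-11→W-12 = (74, -34, 23.2), W-11→W-13 = (-25, 88, -26.9).
Normal n = (W-11→W-12) × (W-11→W-13) = (-1127, 1410.6, 5662).
So ∂z/∂E = −n_x/n_z = 0.19905 and ∂z/∂N = −n_y/n_z = −0.24913.
Unit vector along 355° is (sin 355°, cos 355°) = (-0.0872, 0.9962).
Slope in that direction = a·(-0.0872) + b·(0.9962) = −0.26553.
Apparent dip = arctan|0.26553| = 14.87° (true dip is 17.7°, so apparent ≤ true as expected).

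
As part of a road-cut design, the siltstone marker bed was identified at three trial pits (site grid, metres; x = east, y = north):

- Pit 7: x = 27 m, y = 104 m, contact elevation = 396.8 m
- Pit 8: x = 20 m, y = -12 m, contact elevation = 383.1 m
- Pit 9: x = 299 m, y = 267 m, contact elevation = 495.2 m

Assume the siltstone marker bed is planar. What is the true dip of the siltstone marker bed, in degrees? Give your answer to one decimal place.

17.6°

Let the plane be z = a·x + b·y + c.
Pit 8−Pit 7: −7a − 116b = −13.7;  Pit 9−Pit 7: 272a + 163b = 98.4.
Solving gives a = 0.30191, b = 0.09988.
Gradient magnitude |∇z| = √(a² + b²) = √(0.09115 + 0.00998) = 0.31800.
True dip = arctan(0.31800) = 17.6°, dipping toward WSW (azimuth ≈ 252°).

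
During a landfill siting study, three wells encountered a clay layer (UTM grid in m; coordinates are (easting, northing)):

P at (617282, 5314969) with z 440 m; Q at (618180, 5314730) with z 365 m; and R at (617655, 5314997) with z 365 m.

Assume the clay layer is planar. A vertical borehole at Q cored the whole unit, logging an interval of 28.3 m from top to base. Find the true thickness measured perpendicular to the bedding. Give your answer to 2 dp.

26.40 m

Two edge vectors: P→Q = (898, -239, -75), P→R = (373, 28, -75).
Normal n = (P→Q) × (P→R) = (20025, 39375, 114291).
So ∂z/∂E = −n_x/n_z = −0.17521 and ∂z/∂N = −n_y/n_z = −0.34452.
|∇z| = √(a²+b²) = 0.38651, so dip δ = arctan(0.38651) = 21.13°.
True thickness = vertical thickness × cos δ = 28.3 × cos 21.13° = 26.40 m.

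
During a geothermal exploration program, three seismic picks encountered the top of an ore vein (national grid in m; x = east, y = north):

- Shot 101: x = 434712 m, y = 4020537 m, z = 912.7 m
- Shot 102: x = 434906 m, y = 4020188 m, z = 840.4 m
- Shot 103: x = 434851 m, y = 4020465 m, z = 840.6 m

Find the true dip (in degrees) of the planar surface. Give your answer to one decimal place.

30.5°

Two edge vectors: Shot 101→Shot 102 = (194, -349, -72.3), Shot 101→Shot 103 = (139, -72, -72.1).
Normal n = (Shot 101→Shot 102) × (Shot 101→Shot 103) = (19957.3, 3937.7, 34543).
So ∂z/∂x = −n_x/n_z = −0.57775 and ∂z/∂y = −n_y/n_z = −0.11399.
Gradient magnitude |∇z| = √(a² + b²) = √(0.33380 + 0.01299) = 0.58889.
True dip = arctan(0.58889) = 30.5°, dipping toward E (azimuth ≈ 079°).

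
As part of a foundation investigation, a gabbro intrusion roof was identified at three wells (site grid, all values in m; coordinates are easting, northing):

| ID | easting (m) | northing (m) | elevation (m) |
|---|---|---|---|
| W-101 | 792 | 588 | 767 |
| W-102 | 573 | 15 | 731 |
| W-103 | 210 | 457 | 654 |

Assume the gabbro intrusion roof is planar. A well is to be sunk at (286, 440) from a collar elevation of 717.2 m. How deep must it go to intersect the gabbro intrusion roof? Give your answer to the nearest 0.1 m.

48.0 m

Let the plane be z = a·easting + b·northing + c.
W-102−W-101: −219a − 573b = −36;  W-103−W-101: −582a − 131b = −113.
Solving gives a = 0.19696, b = −0.01245.
Then c = 767 − a·792 − b·588 = 618.33.
At (286, 440): z_contact = 56.33 − 5.48 + 618.33 = 669.18 m.
Depth below ground = 717.2 − 669.18 = 48.0 m.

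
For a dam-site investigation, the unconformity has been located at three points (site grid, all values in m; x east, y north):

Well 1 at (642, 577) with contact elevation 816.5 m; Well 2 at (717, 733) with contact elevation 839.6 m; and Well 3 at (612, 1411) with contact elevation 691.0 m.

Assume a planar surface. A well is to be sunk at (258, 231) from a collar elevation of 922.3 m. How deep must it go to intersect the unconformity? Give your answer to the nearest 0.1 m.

282.8 m

Two edge vectors: Well 1→Well 2 = (75, 156, 23.1), Well 1→Well 3 = (-30, 834, -125.5).
Normal n = (Well 1→Well 2) × (Well 1→Well 3) = (-38843.4, 8719.5, 67230).
So ∂z/∂x = −n_x/n_z = 0.577769 and ∂z/∂y = −n_y/n_z = −0.129697.
Intercept c from Well 1: 816.5 − 370.93 + 74.83 = 520.41.
At (258, 231): z_contact = 149.06 − 29.96 + 520.41 = 639.51 m.
Depth below ground = 922.3 − 639.51 = 282.8 m.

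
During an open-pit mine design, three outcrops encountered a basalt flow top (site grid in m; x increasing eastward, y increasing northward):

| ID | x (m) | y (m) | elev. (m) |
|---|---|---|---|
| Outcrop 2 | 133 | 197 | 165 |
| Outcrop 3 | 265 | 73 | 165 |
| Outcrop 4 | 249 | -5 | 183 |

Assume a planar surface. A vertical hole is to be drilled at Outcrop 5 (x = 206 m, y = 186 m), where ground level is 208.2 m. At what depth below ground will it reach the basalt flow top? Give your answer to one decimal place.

54.3 m

Two edge vectors: Outcrop 2→Outcrop 3 = (132, -124, 0), Outcrop 2→Outcrop 4 = (116, -202, 18).
Normal n = (Outcrop 2→Outcrop 3) × (Outcrop 2→Outcrop 4) = (-2232, -2376, -12280).
So ∂z/∂x = −n_x/n_z = −0.18176 and ∂z/∂y = −n_y/n_z = −0.19349.
Intercept c from Outcrop 2: 165 + 24.17 + 38.12 = 227.29.
At (206, 186): z_contact = −37.44 − 35.99 + 227.29 = 153.86 m.
Depth below ground = 208.2 − 153.86 = 54.3 m.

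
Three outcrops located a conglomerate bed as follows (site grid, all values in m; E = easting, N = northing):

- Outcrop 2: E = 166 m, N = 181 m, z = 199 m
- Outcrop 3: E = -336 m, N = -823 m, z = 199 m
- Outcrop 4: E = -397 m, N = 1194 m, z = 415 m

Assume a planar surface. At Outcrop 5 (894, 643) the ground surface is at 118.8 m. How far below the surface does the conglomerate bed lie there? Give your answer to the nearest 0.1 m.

20.2 m

Let the plane be z = a·E + b·N + c.
Outcrop 3−Outcrop 2: −502a − 1004b = 0;  Outcrop 4−Outcrop 2: −563a + 1013b = 216.
Solving gives a = −0.201964, b = 0.100982.
Then c = 199 − a·166 − b·181 = 214.25.
At (894, 643): z_contact = −180.56 + 64.93 + 214.25 = 98.62 m.
Depth below ground = 118.8 − 98.62 = 20.2 m.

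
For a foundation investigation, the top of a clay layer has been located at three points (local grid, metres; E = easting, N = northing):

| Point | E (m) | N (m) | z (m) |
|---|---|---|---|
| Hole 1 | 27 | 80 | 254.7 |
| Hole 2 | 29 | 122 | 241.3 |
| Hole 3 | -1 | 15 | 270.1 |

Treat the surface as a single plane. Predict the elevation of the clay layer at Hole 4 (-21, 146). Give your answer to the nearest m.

223 m

Let the plane be z = a·E + b·N + c.
Hole 2−Hole 1: 2a + 42b = −13.4;  Hole 3−Hole 1: −28a − 65b = 15.4.
Solving gives a = 0.21434, b = −0.32925.
Then c = 254.7 − a·27 − b·80 = 275.25.
At (-21, 146): z = −4.5 − 48.1 + 275.25 = 222.7 m.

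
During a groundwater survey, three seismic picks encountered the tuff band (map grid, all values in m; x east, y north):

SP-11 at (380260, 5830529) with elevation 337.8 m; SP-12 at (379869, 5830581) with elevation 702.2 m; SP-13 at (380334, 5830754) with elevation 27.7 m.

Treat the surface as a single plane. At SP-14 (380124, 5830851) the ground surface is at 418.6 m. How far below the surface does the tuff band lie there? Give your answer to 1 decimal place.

Let the plane be z = a·x + b·y + c.
SP-12−SP-11: −391a + 52b = 364.4;  SP-13−SP-11: 74a + 225b = −310.1.
Solving gives a = −1.068525315, b = −1.026796119.
Then c = 337.8 − a·380260 − b·5830529 = 6393419.78.
At (380124, 5830851): z_contact = −406172.12 − 5987095.18 + 6393419.78 = 152.49 m.
Depth below ground = 418.6 − 152.49 = 266.1 m.

266.1 m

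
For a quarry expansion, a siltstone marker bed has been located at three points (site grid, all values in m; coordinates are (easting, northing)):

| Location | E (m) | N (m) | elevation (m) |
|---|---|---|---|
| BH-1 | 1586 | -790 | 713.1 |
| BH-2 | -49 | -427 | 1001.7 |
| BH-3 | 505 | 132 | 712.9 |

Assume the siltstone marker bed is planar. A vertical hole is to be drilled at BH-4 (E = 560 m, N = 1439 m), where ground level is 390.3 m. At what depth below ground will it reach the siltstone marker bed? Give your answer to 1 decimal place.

Let the plane be z = a·E + b·N + c.
BH-2−BH-1: −1635a + 363b = 288.6;  BH-3−BH-1: −1081a + 922b = −0.2.
Solving gives a = −0.238696, b = −0.280076.
Then c = 713.1 − a·1586 − b·-790 = 870.41.
At (560, 1439): z_contact = −133.67 − 403.03 + 870.41 = 333.71 m.
Depth below ground = 390.3 − 333.71 = 56.6 m.

56.6 m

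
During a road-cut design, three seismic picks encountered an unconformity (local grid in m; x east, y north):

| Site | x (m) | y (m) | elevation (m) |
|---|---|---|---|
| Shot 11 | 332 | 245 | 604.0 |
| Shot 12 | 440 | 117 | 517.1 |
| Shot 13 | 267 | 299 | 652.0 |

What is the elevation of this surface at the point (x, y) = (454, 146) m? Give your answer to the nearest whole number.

514 m

Let the plane be z = a·x + b·y + c.
Shot 12−Shot 11: 108a − 128b = −86.9;  Shot 13−Shot 11: −65a + 54b = 48.
Solving gives a = −0.58336, b = 0.18670.
Then c = 604 − a·332 − b·245 = 751.94.
At (454, 146): z = −264.8 + 27.3 + 751.94 = 514.3 m.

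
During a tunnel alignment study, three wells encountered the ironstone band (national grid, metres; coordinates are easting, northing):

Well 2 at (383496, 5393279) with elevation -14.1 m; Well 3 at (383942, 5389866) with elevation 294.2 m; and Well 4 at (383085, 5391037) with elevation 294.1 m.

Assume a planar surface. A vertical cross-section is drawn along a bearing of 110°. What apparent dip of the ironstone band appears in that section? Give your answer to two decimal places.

Let the plane be z = a·easting + b·northing + c.
Well 3−Well 2: 446a − 3413b = 308.3;  Well 4−Well 2: −411a − 2242b = 308.2.
Solving gives a = −0.15012, b = −0.10995.
Unit vector along 110° is (sin 110°, cos 110°) = (0.9397, -0.3420).
Slope in that direction = a·(0.9397) + b·(-0.3420) = −0.10346.
Apparent dip = arctan|0.10346| = 5.91° (true dip is 10.5°, so apparent ≤ true as expected).

5.91°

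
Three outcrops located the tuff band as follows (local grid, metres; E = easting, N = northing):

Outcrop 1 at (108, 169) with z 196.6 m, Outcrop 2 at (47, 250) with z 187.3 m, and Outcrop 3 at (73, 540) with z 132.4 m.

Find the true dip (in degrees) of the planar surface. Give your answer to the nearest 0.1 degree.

11.4°

Let the plane be z = a·E + b·N + c.
Outcrop 2−Outcrop 1: −61a + 81b = −9.3;  Outcrop 3−Outcrop 1: −35a + 371b = −64.2.
Solving gives a = −0.08840, b = −0.18139.
Gradient magnitude |∇z| = √(a² + b²) = √(0.00781 + 0.03290) = 0.20178.
True dip = arctan(0.20178) = 11.4°, dipping toward NNE (azimuth ≈ 026°).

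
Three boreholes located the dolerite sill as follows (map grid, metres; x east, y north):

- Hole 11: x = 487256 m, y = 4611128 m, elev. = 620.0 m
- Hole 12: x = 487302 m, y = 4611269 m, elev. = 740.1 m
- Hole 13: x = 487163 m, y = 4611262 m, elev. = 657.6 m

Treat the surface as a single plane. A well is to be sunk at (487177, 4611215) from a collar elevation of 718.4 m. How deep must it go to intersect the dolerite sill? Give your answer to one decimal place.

84.4 m

Two edge vectors: Hole 11→Hole 12 = (46, 141, 120.1), Hole 11→Hole 13 = (-93, 134, 37.6).
Normal n = (Hole 11→Hole 12) × (Hole 11→Hole 13) = (-10791.8, -12898.9, 19277).
So ∂z/∂x = −n_x/n_z = 0.559827774 and ∂z/∂y = −n_y/n_z = 0.669134201.
Intercept c from Hole 11: 620 − 272779.44 − 3085463.45 = −3357622.89.
At (487177, 4611215): z_contact = 272735.22 + 3085521.67 − 3357622.89 = 633.99 m.
Depth below ground = 718.4 − 633.99 = 84.4 m.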